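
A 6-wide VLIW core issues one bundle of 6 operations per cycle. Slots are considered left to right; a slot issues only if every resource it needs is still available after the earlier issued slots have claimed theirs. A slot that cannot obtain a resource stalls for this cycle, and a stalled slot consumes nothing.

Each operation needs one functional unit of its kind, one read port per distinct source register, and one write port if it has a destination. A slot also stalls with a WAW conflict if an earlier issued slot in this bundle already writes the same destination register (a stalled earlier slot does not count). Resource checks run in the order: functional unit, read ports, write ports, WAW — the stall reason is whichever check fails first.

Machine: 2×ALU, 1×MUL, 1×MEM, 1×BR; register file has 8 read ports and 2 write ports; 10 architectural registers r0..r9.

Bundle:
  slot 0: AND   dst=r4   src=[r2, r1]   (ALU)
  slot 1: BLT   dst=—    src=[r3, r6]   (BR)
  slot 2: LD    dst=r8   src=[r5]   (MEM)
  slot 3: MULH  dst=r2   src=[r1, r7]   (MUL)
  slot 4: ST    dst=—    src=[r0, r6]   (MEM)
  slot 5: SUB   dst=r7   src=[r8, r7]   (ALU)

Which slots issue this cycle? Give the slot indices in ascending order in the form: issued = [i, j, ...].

issued = [0, 1, 2]

  0. ALU→r4 ⇒ go  {1A/1Mu/1Ld/1B | 6r 1w}
  1. BR ⇒ go  {1A/1Mu/1Ld/0B | 4r 1w}
  2. MEM→r8 ⇒ go  {1A/1Mu/0Ld/0B | 3r 0w}
  3. MUL→r2 ⇒ no(WR_PORT)  {1A/1Mu/0Ld/0B | 3r 0w}
  4. MEM ⇒ no(FU)  {1A/1Mu/0Ld/0B | 3r 0w}
  5. ALU→r7 ⇒ no(WR_PORT)  {1A/1Mu/0Ld/0B | 3r 0w}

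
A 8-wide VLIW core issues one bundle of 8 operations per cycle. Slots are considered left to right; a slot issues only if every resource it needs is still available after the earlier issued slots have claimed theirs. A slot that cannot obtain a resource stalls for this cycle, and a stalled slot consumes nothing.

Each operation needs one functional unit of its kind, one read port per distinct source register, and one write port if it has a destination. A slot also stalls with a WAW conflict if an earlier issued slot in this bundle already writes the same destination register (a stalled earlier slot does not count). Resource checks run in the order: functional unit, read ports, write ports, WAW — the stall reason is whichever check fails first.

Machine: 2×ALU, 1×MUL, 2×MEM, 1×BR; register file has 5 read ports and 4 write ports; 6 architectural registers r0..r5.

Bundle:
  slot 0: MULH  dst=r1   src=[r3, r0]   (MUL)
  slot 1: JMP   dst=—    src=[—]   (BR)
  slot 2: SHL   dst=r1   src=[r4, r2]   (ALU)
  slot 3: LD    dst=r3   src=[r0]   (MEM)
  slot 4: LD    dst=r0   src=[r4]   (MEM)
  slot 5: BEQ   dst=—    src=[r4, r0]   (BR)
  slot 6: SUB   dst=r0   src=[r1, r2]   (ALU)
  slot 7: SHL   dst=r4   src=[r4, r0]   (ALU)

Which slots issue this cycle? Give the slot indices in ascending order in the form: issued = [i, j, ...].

slot 0 (MUL): ISSUE — free A2,Mu0,Ld2,B1 rp3 wp3
slot 1 (BR): ISSUE — free A2,Mu0,Ld2,B0 rp3 wp3
slot 2 (ALU): stall WAW — free A2,Mu0,Ld2,B0 rp3 wp3
slot 3 (MEM): ISSUE — free A2,Mu0,Ld1,B0 rp2 wp2
slot 4 (MEM): ISSUE — free A2,Mu0,Ld0,B0 rp1 wp1
slot 5 (BR): stall FU — free A2,Mu0,Ld0,B0 rp1 wp1
slot 6 (ALU): stall RD_PORT — free A2,Mu0,Ld0,B0 rp1 wp1
slot 7 (ALU): stall RD_PORT — free A2,Mu0,Ld0,B0 rp1 wp1

issued = [0, 1, 3, 4]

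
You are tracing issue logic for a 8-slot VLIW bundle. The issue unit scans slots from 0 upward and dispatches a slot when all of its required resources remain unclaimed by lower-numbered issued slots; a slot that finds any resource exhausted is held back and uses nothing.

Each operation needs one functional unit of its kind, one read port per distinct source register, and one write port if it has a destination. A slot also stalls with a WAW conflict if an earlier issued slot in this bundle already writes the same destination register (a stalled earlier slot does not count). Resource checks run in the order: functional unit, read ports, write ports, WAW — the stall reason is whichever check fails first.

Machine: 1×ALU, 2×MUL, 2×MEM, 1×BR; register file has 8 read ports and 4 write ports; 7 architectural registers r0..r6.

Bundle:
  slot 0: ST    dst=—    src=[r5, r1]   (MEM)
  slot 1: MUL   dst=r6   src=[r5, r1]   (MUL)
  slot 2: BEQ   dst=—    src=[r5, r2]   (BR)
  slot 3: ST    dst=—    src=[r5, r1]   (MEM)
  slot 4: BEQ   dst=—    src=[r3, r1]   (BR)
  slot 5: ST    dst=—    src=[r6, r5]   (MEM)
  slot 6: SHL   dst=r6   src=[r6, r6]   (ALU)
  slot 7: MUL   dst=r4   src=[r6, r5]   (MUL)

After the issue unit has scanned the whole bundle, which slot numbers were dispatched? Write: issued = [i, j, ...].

  0. MEM ⇒ go  {1A/2Mu/1Ld/1B | 6r 4w}
  1. MUL→r6 ⇒ go  {1A/1Mu/1Ld/1B | 4r 3w}
  2. BR ⇒ go  {1A/1Mu/1Ld/0B | 2r 3w}
  3. MEM ⇒ go  {1A/1Mu/0Ld/0B | 0r 3w}
  4. BR ⇒ no(FU)  {1A/1Mu/0Ld/0B | 0r 3w}
  5. MEM ⇒ no(FU)  {1A/1Mu/0Ld/0B | 0r 3w}
  6. ALU→r6 ⇒ no(RD_PORT)  {1A/1Mu/0Ld/0B | 0r 3w}
  7. MUL→r4 ⇒ no(RD_PORT)  {1A/1Mu/0Ld/0B | 0r 3w}

issued = [0, 1, 2, 3]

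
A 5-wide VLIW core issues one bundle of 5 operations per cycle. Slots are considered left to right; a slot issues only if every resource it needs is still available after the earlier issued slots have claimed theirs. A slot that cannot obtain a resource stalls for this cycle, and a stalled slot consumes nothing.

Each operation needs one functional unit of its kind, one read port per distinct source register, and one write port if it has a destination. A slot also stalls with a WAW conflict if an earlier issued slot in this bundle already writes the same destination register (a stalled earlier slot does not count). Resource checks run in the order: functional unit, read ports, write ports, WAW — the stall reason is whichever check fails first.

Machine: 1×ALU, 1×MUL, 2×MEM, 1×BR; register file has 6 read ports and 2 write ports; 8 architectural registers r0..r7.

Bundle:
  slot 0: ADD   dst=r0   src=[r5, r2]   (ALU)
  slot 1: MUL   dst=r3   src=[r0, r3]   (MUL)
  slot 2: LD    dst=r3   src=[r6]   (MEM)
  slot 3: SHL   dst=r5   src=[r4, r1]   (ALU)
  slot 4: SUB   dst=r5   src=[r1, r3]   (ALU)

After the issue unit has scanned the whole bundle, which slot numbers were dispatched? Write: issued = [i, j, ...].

#0 ALU src=r5,r2 dispatched  <A:0 Mu:1 Ld:2 B:1 rd:4 wr:1>
#1 MUL src=r0,r3 dispatched  <A:0 Mu:0 Ld:2 B:1 rd:2 wr:0>
#2 MEM src=r6 held:WR_PORT  <A:0 Mu:0 Ld:2 B:1 rd:2 wr:0>
#3 ALU src=r4,r1 held:FU  <A:0 Mu:0 Ld:2 B:1 rd:2 wr:0>
#4 ALU src=r1,r3 held:FU  <A:0 Mu:0 Ld:2 B:1 rd:2 wr:0>

issued = [0, 1]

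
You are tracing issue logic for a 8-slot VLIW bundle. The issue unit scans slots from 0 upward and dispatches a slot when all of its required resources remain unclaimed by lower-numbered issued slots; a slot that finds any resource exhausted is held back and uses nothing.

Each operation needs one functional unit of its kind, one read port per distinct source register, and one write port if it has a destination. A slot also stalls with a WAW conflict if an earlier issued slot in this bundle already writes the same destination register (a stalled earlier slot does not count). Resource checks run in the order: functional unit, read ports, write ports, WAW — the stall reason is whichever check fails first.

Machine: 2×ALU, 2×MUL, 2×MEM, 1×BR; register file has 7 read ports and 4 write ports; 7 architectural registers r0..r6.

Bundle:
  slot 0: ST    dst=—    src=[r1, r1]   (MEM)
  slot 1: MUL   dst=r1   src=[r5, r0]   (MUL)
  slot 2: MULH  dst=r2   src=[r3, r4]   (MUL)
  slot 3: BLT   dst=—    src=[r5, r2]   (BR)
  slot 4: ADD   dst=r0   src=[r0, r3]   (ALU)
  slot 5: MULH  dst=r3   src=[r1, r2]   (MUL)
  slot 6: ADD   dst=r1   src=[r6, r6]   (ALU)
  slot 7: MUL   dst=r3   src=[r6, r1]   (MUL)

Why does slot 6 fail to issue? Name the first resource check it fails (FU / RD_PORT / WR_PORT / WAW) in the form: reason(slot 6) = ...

reason(slot 6) = RD_PORT

slot 0 (MEM): ISSUE — free A2,Mu2,Ld1,B1 rp6 wp4
slot 1 (MUL): ISSUE — free A2,Mu1,Ld1,B1 rp4 wp3
slot 2 (MUL): ISSUE — free A2,Mu0,Ld1,B1 rp2 wp2
slot 3 (BR): ISSUE — free A2,Mu0,Ld1,B0 rp0 wp2
slot 4 (ALU): stall RD_PORT — free A2,Mu0,Ld1,B0 rp0 wp2
slot 5 (MUL): stall FU — free A2,Mu0,Ld1,B0 rp0 wp2
slot 6 (ALU): stall RD_PORT — free A2,Mu0,Ld1,B0 rp0 wp2
slot 7 (MUL): stall FU — free A2,Mu0,Ld1,B0 rp0 wp2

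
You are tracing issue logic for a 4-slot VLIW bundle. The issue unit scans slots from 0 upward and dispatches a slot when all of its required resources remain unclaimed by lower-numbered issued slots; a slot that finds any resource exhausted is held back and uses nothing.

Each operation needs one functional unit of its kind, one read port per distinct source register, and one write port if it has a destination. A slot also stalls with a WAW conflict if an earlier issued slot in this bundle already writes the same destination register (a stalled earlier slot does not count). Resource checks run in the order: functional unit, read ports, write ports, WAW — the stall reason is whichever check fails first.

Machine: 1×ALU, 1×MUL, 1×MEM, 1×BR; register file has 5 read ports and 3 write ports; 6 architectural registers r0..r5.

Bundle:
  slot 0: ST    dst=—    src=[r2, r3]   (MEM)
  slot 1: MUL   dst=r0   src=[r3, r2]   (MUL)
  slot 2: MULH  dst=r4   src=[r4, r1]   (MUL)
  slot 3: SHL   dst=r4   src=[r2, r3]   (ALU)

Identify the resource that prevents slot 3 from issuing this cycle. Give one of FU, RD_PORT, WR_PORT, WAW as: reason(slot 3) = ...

reason(slot 3) = RD_PORT

(0) want 1×MEM +2rd +0wr — yes → AL1|MU1|ME0|BR1|rd3|wr3
(1) want 1×MUL +2rd +1wr — yes → AL1|MU0|ME0|BR1|rd1|wr2
(2) want 1×MUL +2rd +1wr — FU → AL1|MU0|ME0|BR1|rd1|wr2
(3) want 1×ALU +2rd +1wr — RD_PORT → AL1|MU0|ME0|BR1|rd1|wr2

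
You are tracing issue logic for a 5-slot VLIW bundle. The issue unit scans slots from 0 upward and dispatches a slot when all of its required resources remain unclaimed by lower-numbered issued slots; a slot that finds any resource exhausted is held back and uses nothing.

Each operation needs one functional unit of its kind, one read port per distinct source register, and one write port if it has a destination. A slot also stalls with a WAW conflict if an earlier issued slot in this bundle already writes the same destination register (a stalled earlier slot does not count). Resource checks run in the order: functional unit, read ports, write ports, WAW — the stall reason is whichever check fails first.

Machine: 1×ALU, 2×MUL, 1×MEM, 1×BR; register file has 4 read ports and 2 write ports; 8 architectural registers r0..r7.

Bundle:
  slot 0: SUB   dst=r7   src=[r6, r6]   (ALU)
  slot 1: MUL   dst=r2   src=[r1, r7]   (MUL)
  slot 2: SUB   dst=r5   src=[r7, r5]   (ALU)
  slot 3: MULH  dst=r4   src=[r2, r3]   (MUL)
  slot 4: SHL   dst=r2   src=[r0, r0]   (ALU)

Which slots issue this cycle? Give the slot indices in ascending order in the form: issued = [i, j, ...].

issued = [0, 1]

  0. ALU→r7 ⇒ go  {0A/2Mu/1Ld/1B | 3r 1w}
  1. MUL→r2 ⇒ go  {0A/1Mu/1Ld/1B | 1r 0w}
  2. ALU→r5 ⇒ no(FU)  {0A/1Mu/1Ld/1B | 1r 0w}
  3. MUL→r4 ⇒ no(RD_PORT)  {0A/1Mu/1Ld/1B | 1r 0w}
  4. ALU→r2 ⇒ no(FU)  {0A/1Mu/1Ld/1B | 1r 0w}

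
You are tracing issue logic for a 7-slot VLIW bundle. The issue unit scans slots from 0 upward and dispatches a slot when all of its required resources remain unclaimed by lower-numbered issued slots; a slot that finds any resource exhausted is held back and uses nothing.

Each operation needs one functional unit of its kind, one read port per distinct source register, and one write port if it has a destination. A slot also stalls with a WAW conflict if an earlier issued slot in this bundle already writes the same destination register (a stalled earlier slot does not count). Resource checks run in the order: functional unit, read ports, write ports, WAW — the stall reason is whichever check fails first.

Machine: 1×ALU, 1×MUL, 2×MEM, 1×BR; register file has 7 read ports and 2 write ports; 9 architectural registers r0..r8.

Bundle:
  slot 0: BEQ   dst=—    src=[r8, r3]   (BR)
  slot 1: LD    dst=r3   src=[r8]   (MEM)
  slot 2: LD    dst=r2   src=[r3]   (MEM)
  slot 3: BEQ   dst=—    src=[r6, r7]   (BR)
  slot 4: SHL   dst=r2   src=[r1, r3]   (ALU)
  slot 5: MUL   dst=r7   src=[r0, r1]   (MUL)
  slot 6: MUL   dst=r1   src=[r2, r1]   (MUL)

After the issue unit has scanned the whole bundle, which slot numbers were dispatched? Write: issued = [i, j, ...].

issued = [0, 1, 2]

#0 BR src=r8,r3 dispatched  <A:1 Mu:1 Ld:2 B:0 rd:5 wr:2>
#1 MEM src=r8 dispatched  <A:1 Mu:1 Ld:1 B:0 rd:4 wr:1>
#2 MEM src=r3 dispatched  <A:1 Mu:1 Ld:0 B:0 rd:3 wr:0>
#3 BR src=r6,r7 held:FU  <A:1 Mu:1 Ld:0 B:0 rd:3 wr:0>
#4 ALU src=r1,r3 held:WR_PORT  <A:1 Mu:1 Ld:0 B:0 rd:3 wr:0>
#5 MUL src=r0,r1 held:WR_PORT  <A:1 Mu:1 Ld:0 B:0 rd:3 wr:0>
#6 MUL src=r2,r1 held:WR_PORT  <A:1 Mu:1 Ld:0 B:0 rd:3 wr:0>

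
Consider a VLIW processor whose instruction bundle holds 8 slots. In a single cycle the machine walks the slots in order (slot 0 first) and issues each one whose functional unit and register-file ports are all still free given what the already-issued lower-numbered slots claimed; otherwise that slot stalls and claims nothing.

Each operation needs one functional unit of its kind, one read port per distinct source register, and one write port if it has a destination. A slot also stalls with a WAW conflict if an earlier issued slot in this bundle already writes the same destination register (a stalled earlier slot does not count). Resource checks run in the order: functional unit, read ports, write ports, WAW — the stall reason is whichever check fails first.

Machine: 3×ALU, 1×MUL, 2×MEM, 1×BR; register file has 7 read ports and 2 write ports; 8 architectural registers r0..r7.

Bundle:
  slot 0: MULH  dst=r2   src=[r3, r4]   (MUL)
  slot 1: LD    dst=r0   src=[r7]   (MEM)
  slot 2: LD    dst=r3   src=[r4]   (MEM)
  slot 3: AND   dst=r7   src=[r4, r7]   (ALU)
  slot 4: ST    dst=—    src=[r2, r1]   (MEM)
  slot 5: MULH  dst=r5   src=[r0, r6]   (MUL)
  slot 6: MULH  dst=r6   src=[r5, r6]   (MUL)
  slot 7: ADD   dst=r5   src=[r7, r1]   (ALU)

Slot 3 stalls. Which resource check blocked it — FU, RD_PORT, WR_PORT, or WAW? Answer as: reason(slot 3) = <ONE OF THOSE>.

reason(slot 3) = WR_PORT

slot 0 (MUL): ISSUE — free A3,Mu0,Ld2,B1 rp5 wp1
slot 1 (MEM): ISSUE — free A3,Mu0,Ld1,B1 rp4 wp0
slot 2 (MEM): stall WR_PORT — free A3,Mu0,Ld1,B1 rp4 wp0
slot 3 (ALU): stall WR_PORT — free A3,Mu0,Ld1,B1 rp4 wp0
slot 4 (MEM): ISSUE — free A3,Mu0,Ld0,B1 rp2 wp0
slot 5 (MUL): stall FU — free A3,Mu0,Ld0,B1 rp2 wp0
slot 6 (MUL): stall FU — free A3,Mu0,Ld0,B1 rp2 wp0
slot 7 (ALU): stall WR_PORT — free A3,Mu0,Ld0,B1 rp2 wp0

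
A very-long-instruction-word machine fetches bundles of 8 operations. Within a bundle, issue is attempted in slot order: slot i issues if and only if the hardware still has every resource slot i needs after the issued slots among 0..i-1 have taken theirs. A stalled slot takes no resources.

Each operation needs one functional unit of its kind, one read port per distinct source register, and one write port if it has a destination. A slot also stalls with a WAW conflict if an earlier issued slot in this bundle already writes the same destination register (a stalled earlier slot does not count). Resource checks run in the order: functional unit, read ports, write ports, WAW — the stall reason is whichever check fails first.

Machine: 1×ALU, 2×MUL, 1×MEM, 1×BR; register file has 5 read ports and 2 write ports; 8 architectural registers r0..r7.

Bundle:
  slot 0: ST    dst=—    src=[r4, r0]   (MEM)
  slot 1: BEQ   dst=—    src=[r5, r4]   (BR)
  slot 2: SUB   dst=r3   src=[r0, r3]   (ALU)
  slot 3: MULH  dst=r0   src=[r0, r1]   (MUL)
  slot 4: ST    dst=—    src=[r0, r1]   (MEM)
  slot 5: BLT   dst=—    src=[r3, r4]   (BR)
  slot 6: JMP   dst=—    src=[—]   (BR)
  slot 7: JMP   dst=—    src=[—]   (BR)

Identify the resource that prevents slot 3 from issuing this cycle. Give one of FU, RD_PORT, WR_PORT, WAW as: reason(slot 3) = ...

reason(slot 3) = RD_PORT

(0) want 1×MEM +2rd +0wr — yes → AL1|MU2|ME0|BR1|rd3|wr2
(1) want 1×BR +2rd +0wr — yes → AL1|MU2|ME0|BR0|rd1|wr2
(2) want 1×ALU +2rd +1wr — RD_PORT → AL1|MU2|ME0|BR0|rd1|wr2
(3) want 1×MUL +2rd +1wr — RD_PORT → AL1|MU2|ME0|BR0|rd1|wr2
(4) want 1×MEM +2rd +0wr — FU → AL1|MU2|ME0|BR0|rd1|wr2
(5) want 1×BR +2rd +0wr — FU → AL1|MU2|ME0|BR0|rd1|wr2
(6) want 1×BR +0rd +0wr — FU → AL1|MU2|ME0|BR0|rd1|wr2
(7) want 1×BR +0rd +0wr — FU → AL1|MU2|ME0|BR0|rd1|wr2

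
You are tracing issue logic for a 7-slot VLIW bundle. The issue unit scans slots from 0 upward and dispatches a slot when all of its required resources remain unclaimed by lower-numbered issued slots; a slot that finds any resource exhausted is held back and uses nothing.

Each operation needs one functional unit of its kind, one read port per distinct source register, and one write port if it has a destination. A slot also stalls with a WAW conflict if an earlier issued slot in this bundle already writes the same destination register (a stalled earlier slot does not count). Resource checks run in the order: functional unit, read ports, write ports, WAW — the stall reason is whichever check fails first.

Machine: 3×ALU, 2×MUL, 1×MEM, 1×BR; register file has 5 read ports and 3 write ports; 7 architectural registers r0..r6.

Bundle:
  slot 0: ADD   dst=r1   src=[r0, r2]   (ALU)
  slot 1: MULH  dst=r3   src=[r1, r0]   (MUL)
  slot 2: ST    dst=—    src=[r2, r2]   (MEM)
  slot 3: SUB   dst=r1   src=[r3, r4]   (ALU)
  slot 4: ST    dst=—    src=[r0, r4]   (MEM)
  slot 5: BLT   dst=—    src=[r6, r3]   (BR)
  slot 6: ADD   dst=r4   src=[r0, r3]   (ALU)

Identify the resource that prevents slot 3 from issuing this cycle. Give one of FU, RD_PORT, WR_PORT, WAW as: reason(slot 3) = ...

#0 ALU src=r0,r2 dispatched  <A:2 Mu:2 Ld:1 B:1 rd:3 wr:2>
#1 MUL src=r1,r0 dispatched  <A:2 Mu:1 Ld:1 B:1 rd:1 wr:1>
#2 MEM src=r2,r2 dispatched  <A:2 Mu:1 Ld:0 B:1 rd:0 wr:1>
#3 ALU src=r3,r4 held:RD_PORT  <A:2 Mu:1 Ld:0 B:1 rd:0 wr:1>
#4 MEM src=r0,r4 held:FU  <A:2 Mu:1 Ld:0 B:1 rd:0 wr:1>
#5 BR src=r6,r3 held:RD_PORT  <A:2 Mu:1 Ld:0 B:1 rd:0 wr:1>
#6 ALU src=r0,r3 held:RD_PORT  <A:2 Mu:1 Ld:0 B:1 rd:0 wr:1>

reason(slot 3) = RD_PORT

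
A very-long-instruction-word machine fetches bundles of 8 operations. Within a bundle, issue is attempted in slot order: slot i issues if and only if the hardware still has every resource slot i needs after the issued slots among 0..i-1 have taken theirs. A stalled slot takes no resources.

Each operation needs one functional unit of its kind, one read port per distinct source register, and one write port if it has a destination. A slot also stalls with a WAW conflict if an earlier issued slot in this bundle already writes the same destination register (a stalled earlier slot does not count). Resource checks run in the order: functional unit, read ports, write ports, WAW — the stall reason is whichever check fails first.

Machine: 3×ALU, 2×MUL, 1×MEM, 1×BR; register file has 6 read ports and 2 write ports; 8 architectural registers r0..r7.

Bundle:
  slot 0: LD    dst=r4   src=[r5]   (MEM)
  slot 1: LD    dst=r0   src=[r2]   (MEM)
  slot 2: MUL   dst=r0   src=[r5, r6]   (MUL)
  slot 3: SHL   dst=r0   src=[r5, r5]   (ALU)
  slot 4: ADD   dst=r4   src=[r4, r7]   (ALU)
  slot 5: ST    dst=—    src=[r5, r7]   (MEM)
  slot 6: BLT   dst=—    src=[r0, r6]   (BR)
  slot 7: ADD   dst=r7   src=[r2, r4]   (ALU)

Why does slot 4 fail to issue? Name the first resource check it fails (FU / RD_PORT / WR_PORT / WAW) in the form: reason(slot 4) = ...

reason(slot 4) = WR_PORT

[0] MEM needs rd=1 wr=1: ok; after: ALU=3 MUL=2 MEM=0 BR=1, R=5, W=1
[1] MEM needs rd=1 wr=1: FU; after: ALU=3 MUL=2 MEM=0 BR=1, R=5, W=1
[2] MUL needs rd=2 wr=1: ok; after: ALU=3 MUL=1 MEM=0 BR=1, R=3, W=0
[3] ALU needs rd=1 wr=1: WR_PORT; after: ALU=3 MUL=1 MEM=0 BR=1, R=3, W=0
[4] ALU needs rd=2 wr=1: WR_PORT; after: ALU=3 MUL=1 MEM=0 BR=1, R=3, W=0
[5] MEM needs rd=2 wr=0: FU; after: ALU=3 MUL=1 MEM=0 BR=1, R=3, W=0
[6] BR needs rd=2 wr=0: ok; after: ALU=3 MUL=1 MEM=0 BR=0, R=1, W=0
[7] ALU needs rd=2 wr=1: RD_PORT; after: ALU=3 MUL=1 MEM=0 BR=0, R=1, W=0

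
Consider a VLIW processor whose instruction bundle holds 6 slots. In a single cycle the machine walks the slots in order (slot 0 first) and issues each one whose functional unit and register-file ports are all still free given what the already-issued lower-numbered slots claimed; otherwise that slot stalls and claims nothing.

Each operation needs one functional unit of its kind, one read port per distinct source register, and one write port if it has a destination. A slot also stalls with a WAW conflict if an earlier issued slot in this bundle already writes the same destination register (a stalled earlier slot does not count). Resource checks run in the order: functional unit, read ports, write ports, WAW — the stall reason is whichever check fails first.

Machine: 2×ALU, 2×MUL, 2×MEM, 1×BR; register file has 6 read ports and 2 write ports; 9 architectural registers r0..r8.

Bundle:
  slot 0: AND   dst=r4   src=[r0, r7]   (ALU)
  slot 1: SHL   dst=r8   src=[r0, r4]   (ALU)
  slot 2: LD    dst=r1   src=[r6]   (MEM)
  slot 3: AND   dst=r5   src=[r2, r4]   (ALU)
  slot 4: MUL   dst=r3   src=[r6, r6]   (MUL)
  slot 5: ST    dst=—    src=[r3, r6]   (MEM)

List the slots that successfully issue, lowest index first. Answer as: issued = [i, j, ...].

issued = [0, 1, 5]

slot 0 (ALU): ISSUE — free A1,Mu2,Ld2,B1 rp4 wp1
slot 1 (ALU): ISSUE — free A0,Mu2,Ld2,B1 rp2 wp0
slot 2 (MEM): stall WR_PORT — free A0,Mu2,Ld2,B1 rp2 wp0
slot 3 (ALU): stall FU — free A0,Mu2,Ld2,B1 rp2 wp0
slot 4 (MUL): stall WR_PORT — free A0,Mu2,Ld2,B1 rp2 wp0
slot 5 (MEM): ISSUE — free A0,Mu2,Ld1,B1 rp0 wp0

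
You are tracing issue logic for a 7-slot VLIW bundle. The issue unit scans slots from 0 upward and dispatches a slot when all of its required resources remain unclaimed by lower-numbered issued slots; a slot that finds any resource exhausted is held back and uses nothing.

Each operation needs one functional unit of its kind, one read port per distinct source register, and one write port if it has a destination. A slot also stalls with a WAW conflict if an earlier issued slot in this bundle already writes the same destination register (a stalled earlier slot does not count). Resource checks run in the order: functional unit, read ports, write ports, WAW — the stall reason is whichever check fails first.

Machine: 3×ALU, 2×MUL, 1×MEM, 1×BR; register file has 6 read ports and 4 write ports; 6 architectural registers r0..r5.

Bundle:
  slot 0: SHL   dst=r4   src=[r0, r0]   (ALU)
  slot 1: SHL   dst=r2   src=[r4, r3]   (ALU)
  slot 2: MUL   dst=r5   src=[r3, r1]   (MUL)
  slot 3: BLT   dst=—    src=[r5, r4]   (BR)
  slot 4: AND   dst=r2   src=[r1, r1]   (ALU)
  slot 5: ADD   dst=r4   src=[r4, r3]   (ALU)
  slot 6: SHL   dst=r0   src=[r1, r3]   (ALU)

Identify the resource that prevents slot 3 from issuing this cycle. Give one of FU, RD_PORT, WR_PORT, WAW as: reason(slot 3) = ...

reason(slot 3) = RD_PORT

slot 0 (ALU): ISSUE — free A2,Mu2,Ld1,B1 rp5 wp3
slot 1 (ALU): ISSUE — free A1,Mu2,Ld1,B1 rp3 wp2
slot 2 (MUL): ISSUE — free A1,Mu1,Ld1,B1 rp1 wp1
slot 3 (BR): stall RD_PORT — free A1,Mu1,Ld1,B1 rp1 wp1
slot 4 (ALU): stall WAW — free A1,Mu1,Ld1,B1 rp1 wp1
slot 5 (ALU): stall RD_PORT — free A1,Mu1,Ld1,B1 rp1 wp1
slot 6 (ALU): stall RD_PORT — free A1,Mu1,Ld1,B1 rp1 wp1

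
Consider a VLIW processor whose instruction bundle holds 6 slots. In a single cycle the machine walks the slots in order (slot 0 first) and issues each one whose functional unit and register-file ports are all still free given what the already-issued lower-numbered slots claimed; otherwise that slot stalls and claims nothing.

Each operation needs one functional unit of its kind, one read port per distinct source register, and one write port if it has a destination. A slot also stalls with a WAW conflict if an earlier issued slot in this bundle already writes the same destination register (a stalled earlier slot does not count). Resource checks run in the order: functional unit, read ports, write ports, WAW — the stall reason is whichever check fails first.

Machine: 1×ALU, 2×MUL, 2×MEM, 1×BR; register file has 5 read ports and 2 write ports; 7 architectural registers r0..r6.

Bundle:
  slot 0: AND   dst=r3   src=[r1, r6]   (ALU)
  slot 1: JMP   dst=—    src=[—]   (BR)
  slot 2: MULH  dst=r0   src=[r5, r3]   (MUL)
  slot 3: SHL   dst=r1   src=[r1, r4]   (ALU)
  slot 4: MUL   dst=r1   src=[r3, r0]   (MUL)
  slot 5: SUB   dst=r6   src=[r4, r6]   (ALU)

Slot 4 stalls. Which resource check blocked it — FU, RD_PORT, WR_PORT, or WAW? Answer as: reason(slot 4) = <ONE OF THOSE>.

#0 ALU src=r1,r6 dispatched  <A:0 Mu:2 Ld:2 B:1 rd:3 wr:1>
#1 BR src=- dispatched  <A:0 Mu:2 Ld:2 B:0 rd:3 wr:1>
#2 MUL src=r5,r3 dispatched  <A:0 Mu:1 Ld:2 B:0 rd:1 wr:0>
#3 ALU src=r1,r4 held:FU  <A:0 Mu:1 Ld:2 B:0 rd:1 wr:0>
#4 MUL src=r3,r0 held:RD_PORT  <A:0 Mu:1 Ld:2 B:0 rd:1 wr:0>
#5 ALU src=r4,r6 held:FU  <A:0 Mu:1 Ld:2 B:0 rd:1 wr:0>

reason(slot 4) = RD_PORT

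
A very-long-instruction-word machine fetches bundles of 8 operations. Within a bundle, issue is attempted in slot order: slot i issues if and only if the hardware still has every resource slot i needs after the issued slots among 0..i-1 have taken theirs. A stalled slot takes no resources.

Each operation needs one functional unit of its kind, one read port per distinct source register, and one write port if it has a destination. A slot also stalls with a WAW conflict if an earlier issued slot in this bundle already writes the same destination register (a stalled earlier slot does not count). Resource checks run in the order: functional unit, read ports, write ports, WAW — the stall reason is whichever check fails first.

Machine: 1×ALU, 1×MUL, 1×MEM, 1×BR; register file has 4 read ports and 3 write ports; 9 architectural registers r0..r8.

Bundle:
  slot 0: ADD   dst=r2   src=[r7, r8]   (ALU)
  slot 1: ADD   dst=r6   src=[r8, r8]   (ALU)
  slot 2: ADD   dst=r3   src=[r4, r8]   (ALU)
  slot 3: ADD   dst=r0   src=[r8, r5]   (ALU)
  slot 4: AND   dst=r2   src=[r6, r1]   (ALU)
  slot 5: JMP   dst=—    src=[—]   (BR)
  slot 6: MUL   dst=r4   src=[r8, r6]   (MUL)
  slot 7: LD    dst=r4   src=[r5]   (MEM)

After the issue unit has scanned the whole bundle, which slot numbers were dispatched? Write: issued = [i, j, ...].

issued = [0, 5, 6]

#0 ALU src=r7,r8 dispatched  <A:0 Mu:1 Ld:1 B:1 rd:2 wr:2>
#1 ALU src=r8,r8 held:FU  <A:0 Mu:1 Ld:1 B:1 rd:2 wr:2>
#2 ALU src=r4,r8 held:FU  <A:0 Mu:1 Ld:1 B:1 rd:2 wr:2>
#3 ALU src=r8,r5 held:FU  <A:0 Mu:1 Ld:1 B:1 rd:2 wr:2>
#4 ALU src=r6,r1 held:FU  <A:0 Mu:1 Ld:1 B:1 rd:2 wr:2>
#5 BR src=- dispatched  <A:0 Mu:1 Ld:1 B:0 rd:2 wr:2>
#6 MUL src=r8,r6 dispatched  <A:0 Mu:0 Ld:1 B:0 rd:0 wr:1>
#7 MEM src=r5 held:RD_PORT  <A:0 Mu:0 Ld:1 B:0 rd:0 wr:1>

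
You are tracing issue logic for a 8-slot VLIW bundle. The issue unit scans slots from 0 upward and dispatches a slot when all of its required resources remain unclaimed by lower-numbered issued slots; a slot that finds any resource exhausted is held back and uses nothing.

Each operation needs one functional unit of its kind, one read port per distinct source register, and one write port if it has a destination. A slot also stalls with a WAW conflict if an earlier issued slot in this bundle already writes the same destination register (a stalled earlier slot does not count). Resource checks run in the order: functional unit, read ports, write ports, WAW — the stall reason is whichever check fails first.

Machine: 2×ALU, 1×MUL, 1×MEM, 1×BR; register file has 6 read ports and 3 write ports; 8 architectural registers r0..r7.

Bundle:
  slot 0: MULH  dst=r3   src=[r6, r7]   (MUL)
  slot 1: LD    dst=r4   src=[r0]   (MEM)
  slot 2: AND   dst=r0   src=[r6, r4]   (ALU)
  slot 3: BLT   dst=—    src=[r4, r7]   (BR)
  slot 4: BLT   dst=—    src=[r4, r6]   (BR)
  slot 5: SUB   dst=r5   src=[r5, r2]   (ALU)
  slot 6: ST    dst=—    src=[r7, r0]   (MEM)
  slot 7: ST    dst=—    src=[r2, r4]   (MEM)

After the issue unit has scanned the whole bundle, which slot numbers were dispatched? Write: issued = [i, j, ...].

  0. MUL→r3 ⇒ go  {2A/0Mu/1Ld/1B | 4r 2w}
  1. MEM→r4 ⇒ go  {2A/0Mu/0Ld/1B | 3r 1w}
  2. ALU→r0 ⇒ go  {1A/0Mu/0Ld/1B | 1r 0w}
  3. BR ⇒ no(RD_PORT)  {1A/0Mu/0Ld/1B | 1r 0w}
  4. BR ⇒ no(RD_PORT)  {1A/0Mu/0Ld/1B | 1r 0w}
  5. ALU→r5 ⇒ no(RD_PORT)  {1A/0Mu/0Ld/1B | 1r 0w}
  6. MEM ⇒ no(FU)  {1A/0Mu/0Ld/1B | 1r 0w}
  7. MEM ⇒ no(FU)  {1A/0Mu/0Ld/1B | 1r 0w}

issued = [0, 1, 2]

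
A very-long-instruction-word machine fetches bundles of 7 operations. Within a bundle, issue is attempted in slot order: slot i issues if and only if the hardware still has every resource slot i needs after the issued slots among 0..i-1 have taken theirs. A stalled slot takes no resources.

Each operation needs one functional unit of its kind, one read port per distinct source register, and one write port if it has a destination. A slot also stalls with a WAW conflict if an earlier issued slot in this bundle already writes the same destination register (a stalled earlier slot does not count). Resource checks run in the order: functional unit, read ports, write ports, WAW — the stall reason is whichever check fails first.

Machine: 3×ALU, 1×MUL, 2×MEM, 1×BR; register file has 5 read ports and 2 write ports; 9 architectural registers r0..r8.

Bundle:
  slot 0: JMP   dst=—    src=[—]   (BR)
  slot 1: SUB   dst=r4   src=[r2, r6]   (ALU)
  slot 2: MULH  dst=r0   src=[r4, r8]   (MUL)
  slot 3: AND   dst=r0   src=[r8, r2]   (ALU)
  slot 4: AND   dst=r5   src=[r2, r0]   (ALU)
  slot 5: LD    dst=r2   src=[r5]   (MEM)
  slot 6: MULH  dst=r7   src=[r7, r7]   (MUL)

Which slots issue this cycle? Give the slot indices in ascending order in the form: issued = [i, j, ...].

(0) want 1×BR +0rd +0wr — yes → AL3|MU1|ME2|BR0|rd5|wr2
(1) want 1×ALU +2rd +1wr — yes → AL2|MU1|ME2|BR0|rd3|wr1
(2) want 1×MUL +2rd +1wr — yes → AL2|MU0|ME2|BR0|rd1|wr0
(3) want 1×ALU +2rd +1wr — RD_PORT → AL2|MU0|ME2|BR0|rd1|wr0
(4) want 1×ALU +2rd +1wr — RD_PORT → AL2|MU0|ME2|BR0|rd1|wr0
(5) want 1×MEM +1rd +1wr — WR_PORT → AL2|MU0|ME2|BR0|rd1|wr0
(6) want 1×MUL +1rd +1wr — FU → AL2|MU0|ME2|BR0|rd1|wr0

issued = [0, 1, 2]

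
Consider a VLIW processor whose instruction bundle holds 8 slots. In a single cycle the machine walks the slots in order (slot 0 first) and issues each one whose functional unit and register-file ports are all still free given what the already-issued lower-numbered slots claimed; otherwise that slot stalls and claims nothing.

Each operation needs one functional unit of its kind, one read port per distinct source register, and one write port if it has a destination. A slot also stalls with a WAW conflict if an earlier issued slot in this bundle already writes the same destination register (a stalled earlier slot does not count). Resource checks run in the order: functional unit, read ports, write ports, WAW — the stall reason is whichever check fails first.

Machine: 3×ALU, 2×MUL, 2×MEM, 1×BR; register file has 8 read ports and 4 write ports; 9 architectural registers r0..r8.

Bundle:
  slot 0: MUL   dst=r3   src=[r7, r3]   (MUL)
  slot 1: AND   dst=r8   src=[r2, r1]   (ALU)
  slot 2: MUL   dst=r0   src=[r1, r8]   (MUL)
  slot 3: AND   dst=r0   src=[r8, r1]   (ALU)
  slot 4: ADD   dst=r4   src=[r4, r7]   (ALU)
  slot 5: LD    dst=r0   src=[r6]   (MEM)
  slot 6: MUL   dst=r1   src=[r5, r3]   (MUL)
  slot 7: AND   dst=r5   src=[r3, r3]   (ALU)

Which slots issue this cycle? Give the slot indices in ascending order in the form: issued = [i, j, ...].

issued = [0, 1, 2, 4]

  0. MUL→r3 ⇒ go  {3A/1Mu/2Ld/1B | 6r 3w}
  1. ALU→r8 ⇒ go  {2A/1Mu/2Ld/1B | 4r 2w}
  2. MUL→r0 ⇒ go  {2A/0Mu/2Ld/1B | 2r 1w}
  3. ALU→r0 ⇒ no(WAW)  {2A/0Mu/2Ld/1B | 2r 1w}
  4. ALU→r4 ⇒ go  {1A/0Mu/2Ld/1B | 0r 0w}
  5. MEM→r0 ⇒ no(RD_PORT)  {1A/0Mu/2Ld/1B | 0r 0w}
  6. MUL→r1 ⇒ no(FU)  {1A/0Mu/2Ld/1B | 0r 0w}
  7. ALU→r5 ⇒ no(RD_PORT)  {1A/0Mu/2Ld/1B | 0r 0w}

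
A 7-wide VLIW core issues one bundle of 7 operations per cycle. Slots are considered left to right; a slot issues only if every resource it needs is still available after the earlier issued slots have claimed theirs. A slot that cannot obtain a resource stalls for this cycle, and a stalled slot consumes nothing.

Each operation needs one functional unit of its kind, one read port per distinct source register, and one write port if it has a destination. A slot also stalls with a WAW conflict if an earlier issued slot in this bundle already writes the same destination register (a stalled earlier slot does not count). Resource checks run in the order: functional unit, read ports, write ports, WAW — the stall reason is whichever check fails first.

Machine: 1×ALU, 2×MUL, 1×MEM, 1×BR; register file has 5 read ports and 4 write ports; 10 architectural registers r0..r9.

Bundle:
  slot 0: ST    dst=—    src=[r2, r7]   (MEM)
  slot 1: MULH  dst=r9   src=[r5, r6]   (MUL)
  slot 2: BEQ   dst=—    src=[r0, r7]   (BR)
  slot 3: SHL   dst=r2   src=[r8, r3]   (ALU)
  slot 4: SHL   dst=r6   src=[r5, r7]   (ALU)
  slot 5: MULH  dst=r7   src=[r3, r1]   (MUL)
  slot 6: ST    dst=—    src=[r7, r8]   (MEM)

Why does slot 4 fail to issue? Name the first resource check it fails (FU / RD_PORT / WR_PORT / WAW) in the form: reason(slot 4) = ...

(0) want 1×MEM +2rd +0wr — yes → AL1|MU2|ME0|BR1|rd3|wr4
(1) want 1×MUL +2rd +1wr — yes → AL1|MU1|ME0|BR1|rd1|wr3
(2) want 1×BR +2rd +0wr — RD_PORT → AL1|MU1|ME0|BR1|rd1|wr3
(3) want 1×ALU +2rd +1wr — RD_PORT → AL1|MU1|ME0|BR1|rd1|wr3
(4) want 1×ALU +2rd +1wr — RD_PORT → AL1|MU1|ME0|BR1|rd1|wr3
(5) want 1×MUL +2rd +1wr — RD_PORT → AL1|MU1|ME0|BR1|rd1|wr3
(6) want 1×MEM +2rd +0wr — FU → AL1|MU1|ME0|BR1|rd1|wr3

reason(slot 4) = RD_PORT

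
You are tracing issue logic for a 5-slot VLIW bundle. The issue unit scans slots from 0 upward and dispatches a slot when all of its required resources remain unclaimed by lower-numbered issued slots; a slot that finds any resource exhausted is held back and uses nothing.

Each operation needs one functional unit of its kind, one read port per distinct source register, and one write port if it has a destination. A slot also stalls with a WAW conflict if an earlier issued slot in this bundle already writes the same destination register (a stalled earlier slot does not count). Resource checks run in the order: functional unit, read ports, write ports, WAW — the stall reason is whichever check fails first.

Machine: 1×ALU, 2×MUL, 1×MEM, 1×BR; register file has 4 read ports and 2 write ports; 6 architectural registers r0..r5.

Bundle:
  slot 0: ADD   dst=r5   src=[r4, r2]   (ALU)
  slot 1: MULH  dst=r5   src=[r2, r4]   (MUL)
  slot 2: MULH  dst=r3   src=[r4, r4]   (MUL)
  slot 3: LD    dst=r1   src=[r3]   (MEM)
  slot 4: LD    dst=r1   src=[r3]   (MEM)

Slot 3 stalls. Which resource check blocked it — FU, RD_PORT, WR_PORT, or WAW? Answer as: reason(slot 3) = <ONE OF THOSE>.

reason(slot 3) = WR_PORT

[0] ALU needs rd=2 wr=1: ok; after: ALU=0 MUL=2 MEM=1 BR=1, R=2, W=1
[1] MUL needs rd=2 wr=1: WAW; after: ALU=0 MUL=2 MEM=1 BR=1, R=2, W=1
[2] MUL needs rd=1 wr=1: ok; after: ALU=0 MUL=1 MEM=1 BR=1, R=1, W=0
[3] MEM needs rd=1 wr=1: WR_PORT; after: ALU=0 MUL=1 MEM=1 BR=1, R=1, W=0
[4] MEM needs rd=1 wr=1: WR_PORT; after: ALU=0 MUL=1 MEM=1 BR=1, R=1, W=0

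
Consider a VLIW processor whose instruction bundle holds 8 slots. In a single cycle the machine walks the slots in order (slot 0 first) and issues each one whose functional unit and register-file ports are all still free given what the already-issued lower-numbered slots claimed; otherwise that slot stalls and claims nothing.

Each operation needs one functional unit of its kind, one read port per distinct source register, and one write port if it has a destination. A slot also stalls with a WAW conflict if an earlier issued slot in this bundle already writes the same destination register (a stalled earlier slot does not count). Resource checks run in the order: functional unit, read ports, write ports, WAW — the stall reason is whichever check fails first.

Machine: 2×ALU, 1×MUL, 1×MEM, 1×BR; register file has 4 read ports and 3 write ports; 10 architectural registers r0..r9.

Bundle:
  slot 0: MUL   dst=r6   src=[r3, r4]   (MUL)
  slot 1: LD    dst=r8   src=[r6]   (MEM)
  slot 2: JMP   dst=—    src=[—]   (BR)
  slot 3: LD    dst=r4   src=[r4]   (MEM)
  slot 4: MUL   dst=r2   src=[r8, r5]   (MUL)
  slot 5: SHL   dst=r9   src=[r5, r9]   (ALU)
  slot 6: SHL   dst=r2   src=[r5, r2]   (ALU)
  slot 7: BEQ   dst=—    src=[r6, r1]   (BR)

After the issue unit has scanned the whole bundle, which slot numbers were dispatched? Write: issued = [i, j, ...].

issued = [0, 1, 2]

[0] MUL needs rd=2 wr=1: ok; after: ALU=2 MUL=0 MEM=1 BR=1, R=2, W=2
[1] MEM needs rd=1 wr=1: ok; after: ALU=2 MUL=0 MEM=0 BR=1, R=1, W=1
[2] BR needs rd=0 wr=0: ok; after: ALU=2 MUL=0 MEM=0 BR=0, R=1, W=1
[3] MEM needs rd=1 wr=1: FU; after: ALU=2 MUL=0 MEM=0 BR=0, R=1, W=1
[4] MUL needs rd=2 wr=1: FU; after: ALU=2 MUL=0 MEM=0 BR=0, R=1, W=1
[5] ALU needs rd=2 wr=1: RD_PORT; after: ALU=2 MUL=0 MEM=0 BR=0, R=1, W=1
[6] ALU needs rd=2 wr=1: RD_PORT; after: ALU=2 MUL=0 MEM=0 BR=0, R=1, W=1
[7] BR needs rd=2 wr=0: FU; after: ALU=2 MUL=0 MEM=0 BR=0, R=1, W=1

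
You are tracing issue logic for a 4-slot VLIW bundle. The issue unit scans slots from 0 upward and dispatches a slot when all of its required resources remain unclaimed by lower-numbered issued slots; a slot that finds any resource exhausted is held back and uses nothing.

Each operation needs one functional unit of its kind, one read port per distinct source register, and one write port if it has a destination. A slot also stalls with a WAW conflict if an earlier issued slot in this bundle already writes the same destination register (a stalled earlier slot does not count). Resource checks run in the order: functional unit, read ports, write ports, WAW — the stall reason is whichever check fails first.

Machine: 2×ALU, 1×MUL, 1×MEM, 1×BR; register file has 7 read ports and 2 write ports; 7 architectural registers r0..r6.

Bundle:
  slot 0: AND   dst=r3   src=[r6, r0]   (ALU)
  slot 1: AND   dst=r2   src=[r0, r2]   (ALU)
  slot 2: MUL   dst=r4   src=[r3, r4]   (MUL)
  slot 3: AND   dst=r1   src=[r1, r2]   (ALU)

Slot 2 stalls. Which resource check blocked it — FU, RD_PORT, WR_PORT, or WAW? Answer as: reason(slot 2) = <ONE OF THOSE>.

reason(slot 2) = WR_PORT

[0] ALU needs rd=2 wr=1: ok; after: ALU=1 MUL=1 MEM=1 BR=1, R=5, W=1
[1] ALU needs rd=2 wr=1: ok; after: ALU=0 MUL=1 MEM=1 BR=1, R=3, W=0
[2] MUL needs rd=2 wr=1: WR_PORT; after: ALU=0 MUL=1 MEM=1 BR=1, R=3, W=0
[3] ALU needs rd=2 wr=1: FU; after: ALU=0 MUL=1 MEM=1 BR=1, R=3, W=0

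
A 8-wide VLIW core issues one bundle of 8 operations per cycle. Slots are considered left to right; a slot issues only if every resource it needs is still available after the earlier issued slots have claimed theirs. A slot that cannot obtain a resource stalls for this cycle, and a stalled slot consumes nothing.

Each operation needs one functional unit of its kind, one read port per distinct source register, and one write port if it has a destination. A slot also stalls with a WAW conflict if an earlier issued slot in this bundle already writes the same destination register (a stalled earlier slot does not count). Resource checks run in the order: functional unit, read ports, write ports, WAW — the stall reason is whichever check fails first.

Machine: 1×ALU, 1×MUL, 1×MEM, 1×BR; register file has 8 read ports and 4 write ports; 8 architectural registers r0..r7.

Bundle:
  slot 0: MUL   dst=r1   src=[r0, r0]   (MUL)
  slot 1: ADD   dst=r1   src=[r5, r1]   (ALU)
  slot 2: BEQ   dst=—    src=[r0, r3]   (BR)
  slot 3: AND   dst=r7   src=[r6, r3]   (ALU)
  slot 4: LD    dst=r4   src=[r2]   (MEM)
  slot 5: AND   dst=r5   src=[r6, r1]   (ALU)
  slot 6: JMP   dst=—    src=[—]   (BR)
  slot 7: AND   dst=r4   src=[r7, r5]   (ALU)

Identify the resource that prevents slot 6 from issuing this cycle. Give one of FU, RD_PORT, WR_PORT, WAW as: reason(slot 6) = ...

  0. MUL→r1 ⇒ go  {1A/0Mu/1Ld/1B | 7r 3w}
  1. ALU→r1 ⇒ no(WAW)  {1A/0Mu/1Ld/1B | 7r 3w}
  2. BR ⇒ go  {1A/0Mu/1Ld/0B | 5r 3w}
  3. ALU→r7 ⇒ go  {0A/0Mu/1Ld/0B | 3r 2w}
  4. MEM→r4 ⇒ go  {0A/0Mu/0Ld/0B | 2r 1w}
  5. ALU→r5 ⇒ no(FU)  {0A/0Mu/0Ld/0B | 2r 1w}
  6. BR ⇒ no(FU)  {0A/0Mu/0Ld/0B | 2r 1w}
  7. ALU→r4 ⇒ no(FU)  {0A/0Mu/0Ld/0B | 2r 1w}

reason(slot 6) = FU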